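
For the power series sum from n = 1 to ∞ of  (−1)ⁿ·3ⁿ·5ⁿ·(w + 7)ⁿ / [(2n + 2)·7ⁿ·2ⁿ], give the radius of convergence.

R = 14/15

The ratio of consecutive coefficients is [(2n + 2)/(2(n+1) + 2)] · 3·5/(7·2) → 15/14.
Hence the series converges for |w + 7| < 1/(15/14) = 14/15, so the radius of convergence is 14/15.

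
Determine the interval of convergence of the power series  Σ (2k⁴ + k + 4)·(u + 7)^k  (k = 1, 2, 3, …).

(-8, -6)

Ratio test: |a_{k+1}/a_k| = (2(k+1)⁴ + (k+1) + 4)/(2k⁴ + k + 4) → 1 as k → ∞.
Hence R = 1.
Endpoint u = -6: the terms do not tend to 0, so the series diverges.
Endpoint u = -8: the k-th term does not approach 0; divergence by the term test.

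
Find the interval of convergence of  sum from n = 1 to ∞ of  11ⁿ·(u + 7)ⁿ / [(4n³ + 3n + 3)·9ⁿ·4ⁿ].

The ratio of consecutive coefficients is [(4n³ + 3n + 3)/(4(n+1)³ + 3(n+1) + 3)] · 11/(9·4) → 11/36.
Convergence for |u + 7| · 11/36 < 1, i.e. |u + 7| < 36/11. So R = 36/11.
Endpoint u = -41/11: absolute convergence follows by limit comparison with Σ 1/n³.
Check u = -113/11: the terms are on the order of 1/n³, so the series converges absolutely by comparison with the p-series (p = 3 > 1).

[-113/11, -41/11]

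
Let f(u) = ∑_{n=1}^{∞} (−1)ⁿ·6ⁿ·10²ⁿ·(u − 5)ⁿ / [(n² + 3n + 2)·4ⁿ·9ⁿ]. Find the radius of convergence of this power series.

R = 3/50

The ratio of consecutive coefficients is [(n² + 3n + 2)/((n+1)² + 3(n+1) + 2)] · 6·100/(4·9) → 50/3.
The series converges when 50/3 · |u − 5| < 1, giving R = 3/50.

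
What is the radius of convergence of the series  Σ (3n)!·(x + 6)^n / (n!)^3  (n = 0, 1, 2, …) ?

R = 1/27

Ratio test: |a_{n+1}/a_n| = (3n+1)·(3n+2)·(3n+3)/(n+1)³ → 27 as n → ∞.
The series converges when 27 · |x + 6| < 1, giving R = 1/27.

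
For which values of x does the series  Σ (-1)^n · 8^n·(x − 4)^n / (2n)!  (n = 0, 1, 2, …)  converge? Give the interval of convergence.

(−∞, ∞)

Ratio test: |a_{n+1}/a_n| = 8 · 1/[(2n+1)·(2n+2)] → 0 as n → ∞.
The ratio tends to 0 regardless of x, hence R = ∞.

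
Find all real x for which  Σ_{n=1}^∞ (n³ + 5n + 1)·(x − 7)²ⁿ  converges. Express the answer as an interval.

Apply the ratio test: |a_{n+1}| / |a_n| = ((n+1)³ + 5(n+1) + 1)/(n³ + 5n + 1), which tends to 1 as n → ∞.
Writing y = (x − 7)², the series in y has radius 1, so |x − 7| < √(1) = 1 and R = 1.
At x = 8: the terms do not tend to 0, so the series diverges.
Endpoint x = 6: the terms do not tend to 0, so the series diverges.

(6, 8)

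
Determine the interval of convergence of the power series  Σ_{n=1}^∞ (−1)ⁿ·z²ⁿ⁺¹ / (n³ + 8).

By the ratio test, |a_{n+1}/a_n| = (n³ + 8)/((n+1)³ + 8) → 1.
Since the exponent of z increases by 2 each term, convergence requires |z|² < 1, hence R = 1.
When z = 1, absolute convergence follows by limit comparison with Σ 1/n³.
Endpoint z = -1: absolute convergence follows by limit comparison with Σ 1/n³.

[-1, 1]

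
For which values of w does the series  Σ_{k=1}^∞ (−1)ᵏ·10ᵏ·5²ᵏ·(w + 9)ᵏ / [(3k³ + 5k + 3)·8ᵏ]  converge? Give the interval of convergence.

Apply the ratio test: |a_{k+1}| / |a_k| = [(3k³ + 5k + 3)/(3(k+1)³ + 5(k+1) + 3)] · 10·25/8, which tends to 125/4 as k → ∞.
Thus R = 1/(125/4) = 4/125.
At w = -1121/125: absolute convergence follows by limit comparison with Σ 1/k³.
Check w = -1129/125: the terms are on the order of 1/k³, so the series converges absolutely by comparison with the p-series (p = 3 > 1).

[-1129/125, -1121/125]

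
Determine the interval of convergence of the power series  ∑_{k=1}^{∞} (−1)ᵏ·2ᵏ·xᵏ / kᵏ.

Root test: |a_k|^(1/k) = 2/k → 0.
Since the k-th root of |a_k| tends to 0, the series converges for all real x; R = ∞.

(−∞, ∞)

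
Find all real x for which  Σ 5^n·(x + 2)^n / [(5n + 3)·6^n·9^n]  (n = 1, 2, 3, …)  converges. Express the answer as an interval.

[-64/5, 44/5)

Ratio test: |a_{n+1}/a_n| = [(5n + 3)/(5(n+1) + 3)] · 5/(6·9) → 5/54 as n → ∞.
The series converges when 5/54 · |x + 2| < 1, giving R = 54/5.
At x = 44/5: comparison with the harmonic series Σ 1/n shows the series diverges.
At x = -64/5: the terms alternate in sign and decrease monotonically to 0 in absolute value (size ~ c/n), so the alternating series test gives convergence.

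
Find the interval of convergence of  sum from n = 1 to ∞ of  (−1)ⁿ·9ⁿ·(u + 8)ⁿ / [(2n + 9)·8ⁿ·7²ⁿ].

By the ratio test, |a_{n+1}/a_n| = [(2n + 9)/(2(n+1) + 9)] · 9/(8·49) → 9/392.
Convergence for |u + 8| · 9/392 < 1, i.e. |u + 8| < 392/9. So R = 392/9.
When u = 320/9, the terms alternate in sign and decrease monotonically to 0 in absolute value (size ~ c/n), so the alternating series test gives convergence.
Check u = -464/9: the terms are asymptotic to a nonzero constant times 1/n, so the series diverges by limit comparison with Σ 1/n.

(-464/9, 320/9]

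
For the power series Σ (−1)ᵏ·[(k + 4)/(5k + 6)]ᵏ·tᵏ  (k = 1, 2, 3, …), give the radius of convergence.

R = 5

By the Cauchy root test, |a_k|^(1/k) = (k + 4)/(5k + 6) → 1/5.
The series converges when 1/5 · |t| < 1, giving R = 5.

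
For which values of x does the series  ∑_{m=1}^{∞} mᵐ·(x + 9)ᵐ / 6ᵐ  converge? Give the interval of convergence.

{-9}

Root test: |a_m|^(1/m) = m/6 → ∞.
Since the m-th root of |a_m| is unbounded, the series converges only at x = -9; R = 0.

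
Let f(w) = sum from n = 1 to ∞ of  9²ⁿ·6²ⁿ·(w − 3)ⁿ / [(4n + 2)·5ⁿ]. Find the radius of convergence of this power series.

R = 5/2916

Apply the ratio test: |a_{n+1}| / |a_n| = [(4n + 2)/(4(n+1) + 2)] · 81·36/5, which tends to 2916/5 as n → ∞.
Hence the series converges for |w − 3| < 1/(2916/5) = 5/2916, so the radius of convergence is 5/2916.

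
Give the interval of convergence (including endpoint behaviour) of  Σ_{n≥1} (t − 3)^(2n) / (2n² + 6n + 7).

[2, 4]

By the ratio test, |a_{n+1}/a_n| = (2n² + 6n + 7)/(2(n+1)² + 6(n+1) + 7) → 1.
Successive powers of (t − 3) differ by 2, so the series converges when |t − 3|² · 1 < 1, i.e. |t − 3| < √(1) = 1. So R = 1.
At t = 4: the series is dominated by a constant times Σ 1/n², which converges (p = 2 > 1).
At t = 2: the series is dominated by a constant times Σ 1/n², which converges (p = 2 > 1).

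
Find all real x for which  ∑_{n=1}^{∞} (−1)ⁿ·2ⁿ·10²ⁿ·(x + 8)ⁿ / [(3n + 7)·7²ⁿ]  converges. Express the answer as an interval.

(-1649/200, -1551/200]

By the ratio test, |a_{n+1}/a_n| = [(3n + 7)/(3(n+1) + 7)] · 2·100/49 → 200/49.
Thus R = 1/(200/49) = 49/200.
When x = -1551/200, convergence follows from the alternating series test (terms decrease monotonically to 0).
Check x = -1649/200: the terms are asymptotic to a nonzero constant times 1/n, so the series diverges by limit comparison with Σ 1/n.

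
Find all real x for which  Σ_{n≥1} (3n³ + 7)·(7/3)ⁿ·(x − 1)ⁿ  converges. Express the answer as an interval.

(4/7, 10/7)

Apply the ratio test: |a_{n+1}| / |a_n| = [(3(n+1)³ + 7)/(3n³ + 7)] · 7/3, which tends to 7/3 as n → ∞.
Thus R = 1/(7/3) = 3/7.
When x = 10/7, the terms have absolute value of order n³, which does not tend to 0, so the series diverges by the divergence test.
Endpoint x = 4/7: the terms do not tend to 0, so the series diverges.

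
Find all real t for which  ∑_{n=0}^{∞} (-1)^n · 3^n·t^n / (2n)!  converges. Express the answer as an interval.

(−∞, ∞)

The ratio of consecutive coefficients is 3 · 1/[(2n+1)·(2n+2)] → 0.
The ratio tends to 0 regardless of t, hence R = ∞.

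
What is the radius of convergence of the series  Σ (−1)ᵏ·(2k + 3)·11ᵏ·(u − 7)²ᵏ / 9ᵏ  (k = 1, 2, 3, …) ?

R = 3√11/11

The ratio of consecutive coefficients is [(2(k+1) + 3)/(2k + 3)] · 11/9 → 11/9.
Writing y = (u − 7)², the series in y has radius 9/11, so |u − 7| < √(9/11) and R = 3√11/11.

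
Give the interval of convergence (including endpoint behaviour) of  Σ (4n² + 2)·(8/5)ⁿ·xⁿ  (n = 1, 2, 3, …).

The ratio of consecutive coefficients is [(4(n+1)² + 2)/(4n² + 2)] · 8/5 → 8/5.
Hence the series converges for |x| < 1/(8/5) = 5/8, so the radius of convergence is 5/8.
Endpoint x = 5/8: the terms have absolute value of order n², which does not tend to 0, so the series diverges by the divergence test.
Endpoint x = -5/8: the n-th term does not approach 0; divergence by the term test.

(-5/8, 5/8)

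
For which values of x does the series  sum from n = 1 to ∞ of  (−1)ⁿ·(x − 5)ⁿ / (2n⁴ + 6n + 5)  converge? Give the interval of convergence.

The ratio of consecutive coefficients is (2n⁴ + 6n + 5)/(2(n+1)⁴ + 6(n+1) + 5) → 1.
Convergence for |x − 5| < 1, so R = 1.
At x = 6: absolute convergence follows by limit comparison with Σ 1/n⁴.
At x = 4: the series is dominated by a constant times Σ 1/n⁴, which converges (p = 4 > 1).

[4, 6]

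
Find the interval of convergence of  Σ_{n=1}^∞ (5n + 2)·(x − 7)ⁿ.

The ratio of consecutive coefficients is (5(n+1) + 2)/(5n + 2) → 1.
So the series converges when |x − 7| < 1 and diverges when |x − 7| > 1; R = 1.
Endpoint x = 8: the terms do not tend to 0, so the series diverges.
When x = 6, the terms have absolute value of order n, which does not tend to 0, so the series diverges by the divergence test.

(6, 8)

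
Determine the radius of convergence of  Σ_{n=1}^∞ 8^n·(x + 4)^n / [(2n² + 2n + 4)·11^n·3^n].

The ratio of consecutive coefficients is [(2n² + 2n + 4)/(2(n+1)² + 2(n+1) + 4)] · 8/(11·3) → 8/33.
The series converges when 8/33 · |x + 4| < 1, giving R = 33/8.

R = 33/8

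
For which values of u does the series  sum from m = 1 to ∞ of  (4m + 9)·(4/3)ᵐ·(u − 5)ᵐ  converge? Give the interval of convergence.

Ratio test: |a_{m+1}/a_m| = [(4(m+1) + 9)/(4m + 9)] · 4/3 → 4/3 as m → ∞.
Thus R = 1/(4/3) = 3/4.
Check u = 23/4: the terms do not tend to 0, so the series diverges.
Endpoint u = 17/4: the m-th term does not approach 0; divergence by the term test.

(17/4, 23/4)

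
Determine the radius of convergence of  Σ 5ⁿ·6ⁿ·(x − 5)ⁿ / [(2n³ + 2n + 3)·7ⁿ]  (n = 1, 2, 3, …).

Ratio test: |a_{n+1}/a_n| = [(2n³ + 2n + 3)/(2(n+1)³ + 2(n+1) + 3)] · 5·6/7 → 30/7 as n → ∞.
Convergence for |x − 5| · 30/7 < 1, i.e. |x − 5| < 7/30. So R = 7/30.

R = 7/30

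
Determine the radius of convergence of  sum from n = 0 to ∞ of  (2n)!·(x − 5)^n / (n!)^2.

Apply the ratio test: |a_{n+1}| / |a_n| = (2n+1)·(2n+2)/(n+1)², which tends to 4 as n → ∞.
Convergence for |x − 5| · 4 < 1, i.e. |x − 5| < 1/4. So R = 1/4.

R = 1/4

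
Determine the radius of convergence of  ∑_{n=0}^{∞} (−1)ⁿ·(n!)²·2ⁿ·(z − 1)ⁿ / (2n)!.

The ratio of consecutive coefficients is (n+1)²/[(2n+1)·(2n+2)] · 2 → 1/2.
Thus R = 1/(1/2) = 2.

R = 2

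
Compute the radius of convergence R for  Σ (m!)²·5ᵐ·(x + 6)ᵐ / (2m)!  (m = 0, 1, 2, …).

R = 4/5

Ratio test: |a_{m+1}/a_m| = (m+1)²/[(2m+1)·(2m+2)] · 5 → 5/4 as m → ∞.
Hence the series converges for |x + 6| < 1/(5/4) = 4/5, so the radius of convergence is 4/5.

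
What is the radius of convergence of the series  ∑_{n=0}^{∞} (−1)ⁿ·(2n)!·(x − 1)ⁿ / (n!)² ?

Apply the ratio test: |a_{n+1}| / |a_n| = (2n+1)·(2n+2)/(n+1)², which tends to 4 as n → ∞.
Thus R = 1/(4) = 1/4.

R = 1/4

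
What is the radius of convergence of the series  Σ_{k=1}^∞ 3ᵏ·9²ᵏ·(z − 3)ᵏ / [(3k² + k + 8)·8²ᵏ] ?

R = 64/243

Apply the ratio test: |a_{k+1}| / |a_k| = [(3k² + k + 8)/(3(k+1)² + (k+1) + 8)] · 3·81/64, which tends to 243/64 as k → ∞.
Convergence for |z − 3| · 243/64 < 1, i.e. |z − 3| < 64/243. So R = 64/243.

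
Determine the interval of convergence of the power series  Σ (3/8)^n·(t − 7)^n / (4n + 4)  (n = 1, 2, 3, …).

The ratio of consecutive coefficients is [(4n + 4)/(4(n+1) + 4)] · 3/8 → 3/8.
The series converges when 3/8 · |t − 7| < 1, giving R = 8/3.
Endpoint t = 29/3: the terms behave like c/n; limit comparison with the harmonic series gives divergence.
At t = 13/3: an alternating series whose terms decrease to 0 in absolute value, so it converges by the Leibniz criterion.

[13/3, 29/3)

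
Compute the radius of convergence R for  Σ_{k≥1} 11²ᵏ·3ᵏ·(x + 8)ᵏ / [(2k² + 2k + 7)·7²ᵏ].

R = 49/363

The ratio of consecutive coefficients is [(2k² + 2k + 7)/(2(k+1)² + 2(k+1) + 7)] · 121·3/49 → 363/49.
Thus R = 1/(363/49) = 49/363.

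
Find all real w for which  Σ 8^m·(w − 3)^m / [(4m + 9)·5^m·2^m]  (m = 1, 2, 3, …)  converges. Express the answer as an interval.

The ratio of consecutive coefficients is [(4m + 9)/(4(m+1) + 9)] · 8/(5·2) → 4/5.
Convergence for |w − 3| · 4/5 < 1, i.e. |w − 3| < 5/4. So R = 5/4.
When w = 17/4, comparison with the harmonic series Σ 1/m shows the series diverges.
Check w = 7/4: an alternating series whose terms decrease to 0 in absolute value, so it converges by the Leibniz criterion.

[7/4, 17/4)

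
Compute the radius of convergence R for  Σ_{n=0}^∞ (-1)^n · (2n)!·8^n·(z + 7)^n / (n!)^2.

Apply the ratio test: |a_{n+1}| / |a_n| = (2n+1)·(2n+2)/(n+1)² · 8, which tends to 32 as n → ∞.
Convergence for |z + 7| · 32 < 1, i.e. |z + 7| < 1/32. So R = 1/32.

R = 1/32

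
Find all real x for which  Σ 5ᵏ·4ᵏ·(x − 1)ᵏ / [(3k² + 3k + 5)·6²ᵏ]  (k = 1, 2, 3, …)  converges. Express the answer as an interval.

[-4/5, 14/5]

The ratio of consecutive coefficients is [(3k² + 3k + 5)/(3(k+1)² + 3(k+1) + 5)] · 5·4/36 → 5/9.
Hence the series converges for |x − 1| < 1/(5/9) = 9/5, so the radius of convergence is 9/5.
Check x = 14/5: the series is dominated by a constant times Σ 1/k², which converges (p = 2 > 1).
Endpoint x = -4/5: absolute convergence follows by limit comparison with Σ 1/k².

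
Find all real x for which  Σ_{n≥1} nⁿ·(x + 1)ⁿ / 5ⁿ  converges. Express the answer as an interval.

Applying the root test, |a_n|^(1/n) = n/5 → ∞.
The root grows without bound, so R = 0 (convergence only at x = -1).

{-1}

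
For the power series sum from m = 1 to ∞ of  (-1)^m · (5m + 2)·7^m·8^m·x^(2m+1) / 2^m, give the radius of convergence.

By the ratio test, |a_{m+1}/a_m| = [(5(m+1) + 2)/(5m + 2)] · 7·8/2 → 28.
Writing y = x², the series in y has radius 1/28, so |x| < √(1/28) and R = √7/14.

R = √7/14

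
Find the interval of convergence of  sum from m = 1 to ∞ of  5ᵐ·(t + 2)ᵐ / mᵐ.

(−∞, ∞)

Root test: |a_m|^(1/m) = 5/m → 0.
Since the m-th root of |a_m| tends to 0, the series converges for all real t; R = ∞.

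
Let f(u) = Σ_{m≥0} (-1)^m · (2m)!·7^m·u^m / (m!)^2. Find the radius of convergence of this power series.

R = 1/28

Ratio test: |a_{m+1}/a_m| = (2m+1)·(2m+2)/(m+1)² · 7 → 28 as m → ∞.
Thus R = 1/(28) = 1/28.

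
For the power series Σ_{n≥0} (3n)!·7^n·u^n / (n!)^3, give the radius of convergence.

R = 1/189

The ratio of consecutive coefficients is (3n+1)·(3n+2)·(3n+3)/(n+1)³ · 7 → 189.
The series converges when 189 · |u| < 1, giving R = 1/189.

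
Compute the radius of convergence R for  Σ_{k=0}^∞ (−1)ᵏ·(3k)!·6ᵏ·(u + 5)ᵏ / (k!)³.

R = 1/162

By the ratio test, |a_{k+1}/a_k| = (3k+1)·(3k+2)·(3k+3)/(k+1)³ · 6 → 162.
Thus R = 1/(162) = 1/162.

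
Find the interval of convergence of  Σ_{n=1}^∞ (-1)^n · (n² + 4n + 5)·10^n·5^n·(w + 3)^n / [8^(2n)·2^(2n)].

Ratio test: |a_{n+1}/a_n| = [((n+1)² + 4(n+1) + 5)/(n² + 4n + 5)] · 10·5/(64·4) → 25/128 as n → ∞.
Hence the series converges for |w + 3| < 1/(25/128) = 128/25, so the radius of convergence is 128/25.
Endpoint w = 53/25: the terms have absolute value of order n², which does not tend to 0, so the series diverges by the divergence test.
Check w = -203/25: the terms do not tend to 0, so the series diverges.

(-203/25, 53/25)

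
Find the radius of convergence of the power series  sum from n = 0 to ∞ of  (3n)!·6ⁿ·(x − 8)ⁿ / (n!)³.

R = 1/162

The ratio of consecutive coefficients is (3n+1)·(3n+2)·(3n+3)/(n+1)³ · 6 → 162.
Hence the series converges for |x − 8| < 1/(162) = 1/162, so the radius of convergence is 1/162.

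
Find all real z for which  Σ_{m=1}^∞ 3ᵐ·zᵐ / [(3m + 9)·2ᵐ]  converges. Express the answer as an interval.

By the ratio test, |a_{m+1}/a_m| = [(3m + 9)/(3(m+1) + 9)] · 3/2 → 3/2.
Thus R = 1/(3/2) = 2/3.
At z = 2/3: the terms are asymptotic to a nonzero constant times 1/m, so the series diverges by limit comparison with Σ 1/m.
At z = -2/3: the terms alternate in sign and decrease monotonically to 0 in absolute value (size ~ c/m), so the alternating series test gives convergence.

[-2/3, 2/3)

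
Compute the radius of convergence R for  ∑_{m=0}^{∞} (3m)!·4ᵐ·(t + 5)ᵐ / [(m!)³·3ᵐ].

Ratio test: |a_{m+1}/a_m| = (3m+1)·(3m+2)·(3m+3)/(m+1)³ · 4/3 → 36 as m → ∞.
The series converges when 36 · |t + 5| < 1, giving R = 1/36.

R = 1/36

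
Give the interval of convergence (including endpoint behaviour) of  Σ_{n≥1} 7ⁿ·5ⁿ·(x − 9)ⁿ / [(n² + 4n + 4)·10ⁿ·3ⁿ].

[57/7, 69/7]

The ratio of consecutive coefficients is [(n² + 4n + 4)/((n+1)² + 4(n+1) + 4)] · 7·5/(10·3) → 7/6.
Thus R = 1/(7/6) = 6/7.
Endpoint x = 69/7: absolute convergence follows by limit comparison with Σ 1/n².
When x = 57/7, absolute convergence follows by limit comparison with Σ 1/n².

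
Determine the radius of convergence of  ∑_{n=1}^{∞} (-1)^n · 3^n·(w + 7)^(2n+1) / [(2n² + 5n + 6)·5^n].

R = √15/3

Ratio test: |a_{n+1}/a_n| = [(2n² + 5n + 6)/(2(n+1)² + 5(n+1) + 6)] · 3/5 → 3/5 as n → ∞.
Successive powers of (w + 7) differ by 2, so the series converges when |w + 7|² · 3/5 < 1, i.e. |w + 7| < √(5/3). So R = √15/3.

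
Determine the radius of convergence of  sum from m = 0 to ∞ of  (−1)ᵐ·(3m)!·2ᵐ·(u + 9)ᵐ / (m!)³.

R = 1/54

By the ratio test, |a_{m+1}/a_m| = (3m+1)·(3m+2)·(3m+3)/(m+1)³ · 2 → 54.
Convergence for |u + 9| · 54 < 1, i.e. |u + 9| < 1/54. So R = 1/54.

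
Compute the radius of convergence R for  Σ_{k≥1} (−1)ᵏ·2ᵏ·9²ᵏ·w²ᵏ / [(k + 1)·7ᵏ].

R = √14/18

Ratio test: |a_{k+1}/a_k| = [(k + 1)/((k+1) + 1)] · 2·81/7 → 162/7 as k → ∞.
Since the exponent of w increases by 2 each term, convergence requires |w|² < 7/162, hence R = √14/18.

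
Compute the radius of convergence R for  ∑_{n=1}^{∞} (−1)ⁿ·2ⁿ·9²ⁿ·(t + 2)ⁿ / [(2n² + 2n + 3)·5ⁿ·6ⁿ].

Apply the ratio test: |a_{n+1}| / |a_n| = [(2n² + 2n + 3)/(2(n+1)² + 2(n+1) + 3)] · 2·81/(5·6), which tends to 27/5 as n → ∞.
The series converges when 27/5 · |t + 2| < 1, giving R = 5/27.

R = 5/27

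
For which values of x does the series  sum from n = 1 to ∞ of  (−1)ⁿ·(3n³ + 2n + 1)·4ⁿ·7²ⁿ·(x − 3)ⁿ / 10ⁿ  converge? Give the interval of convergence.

Apply the ratio test: |a_{n+1}| / |a_n| = [(3(n+1)³ + 2(n+1) + 1)/(3n³ + 2n + 1)] · 4·49/10, which tends to 98/5 as n → ∞.
The series converges when 98/5 · |x − 3| < 1, giving R = 5/98.
Endpoint x = 299/98: the terms do not tend to 0, so the series diverges.
Check x = 289/98: the n-th term does not approach 0; divergence by the term test.

(289/98, 299/98)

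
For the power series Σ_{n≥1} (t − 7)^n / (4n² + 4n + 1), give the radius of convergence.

R = 1

The ratio of consecutive coefficients is (4n² + 4n + 1)/(4(n+1)² + 4(n+1) + 1) → 1.
Convergence for |t − 7| < 1, so R = 1.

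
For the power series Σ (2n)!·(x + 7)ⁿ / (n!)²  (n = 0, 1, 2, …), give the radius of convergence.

R = 1/4

Ratio test: |a_{n+1}/a_n| = (2n+1)·(2n+2)/(n+1)² → 4 as n → ∞.
Convergence for |x + 7| · 4 < 1, i.e. |x + 7| < 1/4. So R = 1/4.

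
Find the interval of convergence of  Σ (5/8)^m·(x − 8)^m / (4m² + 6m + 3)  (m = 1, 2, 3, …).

[32/5, 48/5]

By the ratio test, |a_{m+1}/a_m| = [(4m² + 6m + 3)/(4(m+1)² + 6(m+1) + 3)] · 5/8 → 5/8.
Hence the series converges for |x − 8| < 1/(5/8) = 8/5, so the radius of convergence is 8/5.
Endpoint x = 48/5: absolute convergence follows by limit comparison with Σ 1/m².
Check x = 32/5: the terms are on the order of 1/m², so the series converges absolutely by comparison with the p-series (p = 2 > 1).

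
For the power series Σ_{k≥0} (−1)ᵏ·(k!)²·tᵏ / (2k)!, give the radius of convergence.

R = 4

By the ratio test, |a_{k+1}/a_k| = (k+1)²/[(2k+1)·(2k+2)] → 1/4.
Convergence for |t| · 1/4 < 1, i.e. |t| < 4. So R = 4.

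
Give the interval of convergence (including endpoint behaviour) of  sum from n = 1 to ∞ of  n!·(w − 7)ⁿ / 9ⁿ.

{7}

Ratio test: |a_{n+1}/a_n| = (n+1) · 1/9 → ∞ as n → ∞.
Since the ratio → ∞, the series diverges for every w ≠ 7, and R = 0.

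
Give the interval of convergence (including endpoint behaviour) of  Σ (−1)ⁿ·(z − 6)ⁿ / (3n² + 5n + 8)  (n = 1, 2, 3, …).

By the ratio test, |a_{n+1}/a_n| = (3n² + 5n + 8)/(3(n+1)² + 5(n+1) + 8) → 1.
So the series converges when |z − 6| < 1 and diverges when |z − 6| > 1; R = 1.
At z = 7: the series is dominated by a constant times Σ 1/n², which converges (p = 2 > 1).
At z = 5: absolute convergence follows by limit comparison with Σ 1/n².

[5, 7]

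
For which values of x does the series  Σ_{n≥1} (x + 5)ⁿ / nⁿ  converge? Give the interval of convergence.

(−∞, ∞)

Root test: |a_n|^(1/n) = 1/n → 0.
The limit is 0 for every x, so R = ∞.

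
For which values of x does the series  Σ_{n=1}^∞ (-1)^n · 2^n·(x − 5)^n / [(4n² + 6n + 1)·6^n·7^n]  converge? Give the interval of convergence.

The ratio of consecutive coefficients is [(4n² + 6n + 1)/(4(n+1)² + 6(n+1) + 1)] · 2/(6·7) → 1/21.
Hence the series converges for |x − 5| < 1/(1/21) = 21, so the radius of convergence is 21.
At x = 26: absolute convergence follows by limit comparison with Σ 1/n².
Check x = -16: absolute convergence follows by limit comparison with Σ 1/n².

[-16, 26]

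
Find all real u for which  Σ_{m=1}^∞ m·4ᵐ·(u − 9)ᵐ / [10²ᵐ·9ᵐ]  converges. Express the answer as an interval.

The ratio of consecutive coefficients is [(m+1)/m] · 4/(100·9) → 1/225.
Convergence for |u − 9| · 1/225 < 1, i.e. |u − 9| < 225. So R = 225.
Endpoint u = 234: the terms do not tend to 0, so the series diverges.
Check u = -216: the m-th term does not approach 0; divergence by the term test.

(-216, 234)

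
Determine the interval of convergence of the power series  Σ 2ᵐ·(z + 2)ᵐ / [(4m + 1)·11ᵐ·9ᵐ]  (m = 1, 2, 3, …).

By the ratio test, |a_{m+1}/a_m| = [(4m + 1)/(4(m+1) + 1)] · 2/(11·9) → 2/99.
The series converges when 2/99 · |z + 2| < 1, giving R = 99/2.
When z = 95/2, the terms behave like c/m; limit comparison with the harmonic series gives divergence.
Check z = -103/2: the terms alternate in sign and decrease monotonically to 0 in absolute value (size ~ c/m), so the alternating series test gives convergence.

[-103/2, 95/2)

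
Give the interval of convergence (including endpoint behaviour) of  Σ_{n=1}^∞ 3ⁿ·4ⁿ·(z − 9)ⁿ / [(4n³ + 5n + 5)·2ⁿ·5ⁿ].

[49/6, 59/6]

Ratio test: |a_{n+1}/a_n| = [(4n³ + 5n + 5)/(4(n+1)³ + 5(n+1) + 5)] · 3·4/(2·5) → 6/5 as n → ∞.
The series converges when 6/5 · |z − 9| < 1, giving R = 5/6.
Endpoint z = 59/6: the series is dominated by a constant times Σ 1/n³, which converges (p = 3 > 1).
When z = 49/6, the series is dominated by a constant times Σ 1/n³, which converges (p = 3 > 1).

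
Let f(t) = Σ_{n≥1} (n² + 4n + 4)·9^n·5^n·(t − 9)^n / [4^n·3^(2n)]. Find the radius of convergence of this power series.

R = 4/5

By the ratio test, |a_{n+1}/a_n| = [((n+1)² + 4(n+1) + 4)/(n² + 4n + 4)] · 9·5/(4·9) → 5/4.
Hence the series converges for |t − 9| < 1/(5/4) = 4/5, so the radius of convergence is 4/5.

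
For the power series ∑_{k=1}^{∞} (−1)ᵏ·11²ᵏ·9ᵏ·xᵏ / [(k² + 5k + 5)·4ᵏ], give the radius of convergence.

R = 4/1089

The ratio of consecutive coefficients is [(k² + 5k + 5)/((k+1)² + 5(k+1) + 5)] · 121·9/4 → 1089/4.
Hence the series converges for |x| < 1/(1089/4) = 4/1089, so the radius of convergence is 4/1089.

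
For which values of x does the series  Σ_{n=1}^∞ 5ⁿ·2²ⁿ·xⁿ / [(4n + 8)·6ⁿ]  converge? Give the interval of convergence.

[-3/10, 3/10)

Ratio test: |a_{n+1}/a_n| = [(4n + 8)/(4(n+1) + 8)] · 5·4/6 → 10/3 as n → ∞.
The series converges when 10/3 · |x| < 1, giving R = 3/10.
Check x = 3/10: the terms are asymptotic to a nonzero constant times 1/n, so the series diverges by limit comparison with Σ 1/n.
Check x = -3/10: the terms alternate in sign and decrease monotonically to 0 in absolute value (size ~ c/n), so the alternating series test gives convergence.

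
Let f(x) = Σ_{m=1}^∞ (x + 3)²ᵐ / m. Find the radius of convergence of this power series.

Ratio test: |a_{m+1}/a_m| = m/(m+1) → 1 as m → ∞.
Successive powers of (x + 3) differ by 2, so the series converges when |x + 3|² · 1 < 1, i.e. |x + 3| < √(1) = 1. So R = 1.

R = 1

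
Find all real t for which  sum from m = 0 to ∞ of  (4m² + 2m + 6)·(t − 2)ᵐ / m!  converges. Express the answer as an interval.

(−∞, ∞)

Ratio test: |a_{m+1}/a_m| = (4(m+1)² + 2(m+1) + 6)/(4m² + 2m + 6) · 1/(m+1) → 0 as m → ∞.
Since the limit is 0 < 1 for every t, the series converges on all of ℝ and R = ∞.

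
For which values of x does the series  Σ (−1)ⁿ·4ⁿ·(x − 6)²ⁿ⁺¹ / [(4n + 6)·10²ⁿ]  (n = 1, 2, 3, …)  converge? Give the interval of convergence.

[1, 11]

Apply the ratio test: |a_{n+1}| / |a_n| = [(4n + 6)/(4(n+1) + 6)] · 4/100, which tends to 1/25 as n → ∞.
Successive powers of (x − 6) differ by 2, so the series converges when |x − 6|² · 1/25 < 1, i.e. |x − 6| < √(25) = 5. So R = 5.
Check x = 11: an alternating series whose terms decrease to 0 in absolute value, so it converges by the Leibniz criterion.
Check x = 1: the terms alternate in sign and decrease monotonically to 0 in absolute value (size ~ c/n), so the alternating series test gives convergence.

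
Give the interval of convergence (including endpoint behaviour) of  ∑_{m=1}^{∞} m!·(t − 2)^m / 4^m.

{2}

Ratio test: |a_{m+1}/a_m| = (m+1) · 1/4 → ∞ as m → ∞.
The ratio grows without bound, so the series diverges whenever (t − 2) ≠ 0; it converges only at t = 2. R = 0.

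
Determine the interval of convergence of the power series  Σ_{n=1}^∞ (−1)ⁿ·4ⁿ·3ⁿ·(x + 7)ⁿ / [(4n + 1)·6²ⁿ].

The ratio of consecutive coefficients is [(4n + 1)/(4(n+1) + 1)] · 4·3/36 → 1/3.
Thus R = 1/(1/3) = 3.
Endpoint x = -4: the terms alternate in sign and decrease monotonically to 0 in absolute value (size ~ c/n), so the alternating series test gives convergence.
Endpoint x = -10: the terms are asymptotic to a nonzero constant times 1/n, so the series diverges by limit comparison with Σ 1/n.

(-10, -4]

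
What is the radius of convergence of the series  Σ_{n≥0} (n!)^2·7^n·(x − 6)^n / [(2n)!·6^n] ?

R = 24/7

The ratio of consecutive coefficients is (n+1)²/[(2n+1)·(2n+2)] · 7/6 → 7/24.
Thus R = 1/(7/24) = 24/7.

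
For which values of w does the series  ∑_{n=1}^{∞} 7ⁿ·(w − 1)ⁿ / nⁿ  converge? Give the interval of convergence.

Root test: |a_n|^(1/n) = 7/n → 0.
Since the n-th root of |a_n| tends to 0, the series converges for all real w; R = ∞.

(−∞, ∞)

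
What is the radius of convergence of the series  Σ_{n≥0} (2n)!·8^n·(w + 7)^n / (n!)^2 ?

R = 1/32

By the ratio test, |a_{n+1}/a_n| = (2n+1)·(2n+2)/(n+1)² · 8 → 32.
Convergence for |w + 7| · 32 < 1, i.e. |w + 7| < 1/32. So R = 1/32.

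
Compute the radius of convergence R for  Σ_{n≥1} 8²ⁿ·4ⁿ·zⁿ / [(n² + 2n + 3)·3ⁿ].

R = 3/256

Ratio test: |a_{n+1}/a_n| = [(n² + 2n + 3)/((n+1)² + 2(n+1) + 3)] · 64·4/3 → 256/3 as n → ∞.
The series converges when 256/3 · |z| < 1, giving R = 3/256.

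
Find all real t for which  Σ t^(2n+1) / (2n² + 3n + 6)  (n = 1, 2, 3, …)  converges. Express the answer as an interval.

[-1, 1]

By the ratio test, |a_{n+1}/a_n| = (2n² + 3n + 6)/(2(n+1)² + 3(n+1) + 6) → 1.
Successive powers of t differ by 2, so the series converges when |t|² · 1 < 1, i.e. |t| < √(1) = 1. So R = 1.
Endpoint t = 1: absolute convergence follows by limit comparison with Σ 1/n².
When t = -1, absolute convergence follows by limit comparison with Σ 1/n².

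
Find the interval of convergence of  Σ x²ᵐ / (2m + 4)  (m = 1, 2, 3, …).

(-1, 1)

Ratio test: |a_{m+1}/a_m| = (2m + 4)/(2(m+1) + 4) → 1 as m → ∞.
Since the exponent of x increases by 2 each term, convergence requires |x|² < 1, hence R = 1.
Endpoint x = 1: the terms behave like c/m; limit comparison with the harmonic series gives divergence.
Endpoint x = -1: comparison with the harmonic series Σ 1/m shows the series diverges.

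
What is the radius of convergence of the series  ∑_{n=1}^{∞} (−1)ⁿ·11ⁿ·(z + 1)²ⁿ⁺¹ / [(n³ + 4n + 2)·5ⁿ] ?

R = √55/11

Apply the ratio test: |a_{n+1}| / |a_n| = [(n³ + 4n + 2)/((n+1)³ + 4(n+1) + 2)] · 11/5, which tends to 11/5 as n → ∞.
Successive powers of (z + 1) differ by 2, so the series converges when |z + 1|² · 11/5 < 1, i.e. |z + 1| < √(5/11). So R = √55/11.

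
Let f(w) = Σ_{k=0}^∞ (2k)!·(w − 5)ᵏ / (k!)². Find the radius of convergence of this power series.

The ratio of consecutive coefficients is (2k+1)·(2k+2)/(k+1)² → 4.
Convergence for |w − 5| · 4 < 1, i.e. |w − 5| < 1/4. So R = 1/4.

R = 1/4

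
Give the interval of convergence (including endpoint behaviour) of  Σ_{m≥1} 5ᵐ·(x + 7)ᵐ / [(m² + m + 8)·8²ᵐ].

[-99/5, 29/5]

The ratio of consecutive coefficients is [(m² + m + 8)/((m+1)² + (m+1) + 8)] · 5/64 → 5/64.
Hence the series converges for |x + 7| < 1/(5/64) = 64/5, so the radius of convergence is 64/5.
When x = 29/5, the series is dominated by a constant times Σ 1/m², which converges (p = 2 > 1).
Endpoint x = -99/5: the series is dominated by a constant times Σ 1/m², which converges (p = 2 > 1).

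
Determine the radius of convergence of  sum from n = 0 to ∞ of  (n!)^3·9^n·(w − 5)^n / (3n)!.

By the ratio test, |a_{n+1}/a_n| = (n+1)³/[(3n+1)·(3n+2)·(3n+3)] · 9 → 1/3.
Thus R = 1/(1/3) = 3.

R = 3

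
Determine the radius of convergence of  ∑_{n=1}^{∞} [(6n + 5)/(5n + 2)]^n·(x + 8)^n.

R = 5/6

Applying the root test, |a_n|^(1/n) = (6n + 5)/(5n + 2) → 6/5.
Thus R = 1/(6/5) = 5/6.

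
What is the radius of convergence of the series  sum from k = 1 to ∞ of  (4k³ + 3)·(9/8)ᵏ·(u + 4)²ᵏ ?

R = 2√2/3

Apply the ratio test: |a_{k+1}| / |a_k| = [(4(k+1)³ + 3)/(4k³ + 3)] · 9/8, which tends to 9/8 as k → ∞.
Since the exponent of (u + 4) increases by 2 each term, convergence requires |u + 4|² < 8/9, hence R = 2√2/3.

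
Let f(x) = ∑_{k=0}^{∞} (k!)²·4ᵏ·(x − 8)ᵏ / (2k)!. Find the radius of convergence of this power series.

The ratio of consecutive coefficients is (k+1)²/[(2k+1)·(2k+2)] · 4 → 1.
Hence R = 1.

R = 1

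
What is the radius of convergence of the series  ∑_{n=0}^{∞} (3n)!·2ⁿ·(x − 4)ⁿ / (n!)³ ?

R = 1/54

Apply the ratio test: |a_{n+1}| / |a_n| = (3n+1)·(3n+2)·(3n+3)/(n+1)³ · 2, which tends to 54 as n → ∞.
Convergence for |x − 4| · 54 < 1, i.e. |x − 4| < 1/54. So R = 1/54.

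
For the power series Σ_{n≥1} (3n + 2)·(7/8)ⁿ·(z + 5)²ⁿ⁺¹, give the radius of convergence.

R = 2√14/7

Ratio test: |a_{n+1}/a_n| = [(3(n+1) + 2)/(3n + 2)] · 7/8 → 7/8 as n → ∞.
Writing y = (z + 5)², the series in y has radius 8/7, so |z + 5| < √(8/7) and R = 2√14/7.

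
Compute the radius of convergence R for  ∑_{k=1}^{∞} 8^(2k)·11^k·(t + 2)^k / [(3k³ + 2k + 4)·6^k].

R = 3/352

By the ratio test, |a_{k+1}/a_k| = [(3k³ + 2k + 4)/(3(k+1)³ + 2(k+1) + 4)] · 64·11/6 → 352/3.
Convergence for |t + 2| · 352/3 < 1, i.e. |t + 2| < 3/352. So R = 3/352.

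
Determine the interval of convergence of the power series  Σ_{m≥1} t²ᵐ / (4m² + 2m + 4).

[-1, 1]

Apply the ratio test: |a_{m+1}| / |a_m| = (4m² + 2m + 4)/(4(m+1)² + 2(m+1) + 4), which tends to 1 as m → ∞.
Since the exponent of t increases by 2 each term, convergence requires |t|² < 1, hence R = 1.
When t = 1, the series is dominated by a constant times Σ 1/m², which converges (p = 2 > 1).
At t = -1: the series is dominated by a constant times Σ 1/m², which converges (p = 2 > 1).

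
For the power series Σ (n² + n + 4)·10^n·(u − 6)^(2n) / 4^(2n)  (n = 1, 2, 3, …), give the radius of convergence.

The ratio of consecutive coefficients is [((n+1)² + (n+1) + 4)/(n² + n + 4)] · 10/16 → 5/8.
Writing y = (u − 6)², the series in y has radius 8/5, so |u − 6| < √(8/5) and R = 2√10/5.

R = 2√10/5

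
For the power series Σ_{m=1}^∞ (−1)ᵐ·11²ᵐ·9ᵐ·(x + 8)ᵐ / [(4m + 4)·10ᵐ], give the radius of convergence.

R = 10/1089

By the ratio test, |a_{m+1}/a_m| = [(4m + 4)/(4(m+1) + 4)] · 121·9/10 → 1089/10.
The series converges when 1089/10 · |x + 8| < 1, giving R = 10/1089.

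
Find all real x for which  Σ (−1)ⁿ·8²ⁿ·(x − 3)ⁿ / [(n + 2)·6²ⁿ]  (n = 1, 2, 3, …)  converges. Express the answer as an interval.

Ratio test: |a_{n+1}/a_n| = [(n + 2)/((n+1) + 2)] · 64/36 → 16/9 as n → ∞.
Thus R = 1/(16/9) = 9/16.
Check x = 57/16: convergence follows from the alternating series test (terms decrease monotonically to 0).
At x = 39/16: the terms are asymptotic to a nonzero constant times 1/n, so the series diverges by limit comparison with Σ 1/n.

(39/16, 57/16]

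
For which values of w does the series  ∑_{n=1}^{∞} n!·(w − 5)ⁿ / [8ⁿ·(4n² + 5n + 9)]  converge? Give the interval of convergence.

The ratio of consecutive coefficients is (n+1) · 1/8 · (4n² + 5n + 9)/(4(n+1)² + 5(n+1) + 9) → ∞.
The terms grow without bound for any (w − 5) ≠ 0, so R = 0 (convergence only at w = 5).

{5}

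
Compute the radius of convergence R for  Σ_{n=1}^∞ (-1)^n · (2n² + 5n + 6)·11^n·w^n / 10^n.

R = 10/11

The ratio of consecutive coefficients is [(2(n+1)² + 5(n+1) + 6)/(2n² + 5n + 6)] · 11/10 → 11/10.
Convergence for |w| · 11/10 < 1, i.e. |w| < 10/11. So R = 10/11.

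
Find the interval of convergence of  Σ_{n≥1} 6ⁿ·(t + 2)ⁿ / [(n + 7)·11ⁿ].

[-23/6, -1/6)

The ratio of consecutive coefficients is [(n + 7)/((n+1) + 7)] · 6/11 → 6/11.
Thus R = 1/(6/11) = 11/6.
When t = -1/6, the terms are asymptotic to a nonzero constant times 1/n, so the series diverges by limit comparison with Σ 1/n.
At t = -23/6: convergence follows from the alternating series test (terms decrease monotonically to 0).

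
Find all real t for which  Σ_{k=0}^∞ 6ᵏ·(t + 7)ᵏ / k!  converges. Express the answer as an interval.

(−∞, ∞)

By the ratio test, |a_{k+1}/a_k| = 6 · 1/(k+1) → 0.
The limit is 0, so the series converges for all t; R = ∞.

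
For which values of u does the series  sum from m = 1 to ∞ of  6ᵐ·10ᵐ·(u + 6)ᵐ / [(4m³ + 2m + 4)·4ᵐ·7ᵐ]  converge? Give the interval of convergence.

The ratio of consecutive coefficients is [(4m³ + 2m + 4)/(4(m+1)³ + 2(m+1) + 4)] · 6·10/(4·7) → 15/7.
Convergence for |u + 6| · 15/7 < 1, i.e. |u + 6| < 7/15. So R = 7/15.
When u = -83/15, the terms are on the order of 1/m³, so the series converges absolutely by comparison with the p-series (p = 3 > 1).
Check u = -97/15: absolute convergence follows by limit comparison with Σ 1/m³.

[-97/15, -83/15]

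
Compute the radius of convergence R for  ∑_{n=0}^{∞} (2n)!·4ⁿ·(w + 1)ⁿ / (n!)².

R = 1/16

The ratio of consecutive coefficients is (2n+1)·(2n+2)/(n+1)² · 4 → 16.
The series converges when 16 · |w + 1| < 1, giving R = 1/16.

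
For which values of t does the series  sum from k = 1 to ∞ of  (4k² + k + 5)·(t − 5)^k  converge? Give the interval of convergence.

Apply the ratio test: |a_{k+1}| / |a_k| = (4(k+1)² + (k+1) + 5)/(4k² + k + 5), which tends to 1 as k → ∞.
Hence R = 1.
When t = 6, the terms do not tend to 0, so the series diverges.
At t = 4: the terms do not tend to 0, so the series diverges.

(4, 6)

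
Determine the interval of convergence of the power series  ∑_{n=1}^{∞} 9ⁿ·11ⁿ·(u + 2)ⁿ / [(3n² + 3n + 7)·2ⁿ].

Apply the ratio test: |a_{n+1}| / |a_n| = [(3n² + 3n + 7)/(3(n+1)² + 3(n+1) + 7)] · 9·11/2, which tends to 99/2 as n → ∞.
The series converges when 99/2 · |u + 2| < 1, giving R = 2/99.
When u = -196/99, absolute convergence follows by limit comparison with Σ 1/n².
Endpoint u = -200/99: the series is dominated by a constant times Σ 1/n², which converges (p = 2 > 1).

[-200/99, -196/99]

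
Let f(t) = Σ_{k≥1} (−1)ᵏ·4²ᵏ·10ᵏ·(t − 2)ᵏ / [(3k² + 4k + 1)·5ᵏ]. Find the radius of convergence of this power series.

Apply the ratio test: |a_{k+1}| / |a_k| = [(3k² + 4k + 1)/(3(k+1)² + 4(k+1) + 1)] · 16·10/5, which tends to 32 as k → ∞.
Thus R = 1/(32) = 1/32.

R = 1/32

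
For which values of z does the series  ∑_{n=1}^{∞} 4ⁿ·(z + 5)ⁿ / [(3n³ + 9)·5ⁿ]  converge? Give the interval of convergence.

[-25/4, -15/4]

Apply the ratio test: |a_{n+1}| / |a_n| = [(3n³ + 9)/(3(n+1)³ + 9)] · 4/5, which tends to 4/5 as n → ∞.
Hence the series converges for |z + 5| < 1/(4/5) = 5/4, so the radius of convergence is 5/4.
When z = -15/4, absolute convergence follows by limit comparison with Σ 1/n³.
When z = -25/4, the series is dominated by a constant times Σ 1/n³, which converges (p = 3 > 1).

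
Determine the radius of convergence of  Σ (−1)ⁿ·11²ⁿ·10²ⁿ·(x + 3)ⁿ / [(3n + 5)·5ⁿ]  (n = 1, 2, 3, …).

By the ratio test, |a_{n+1}/a_n| = [(3n + 5)/(3(n+1) + 5)] · 121·100/5 → 2420.
Hence the series converges for |x + 3| < 1/(2420) = 1/2420, so the radius of convergence is 1/2420.

R = 1/2420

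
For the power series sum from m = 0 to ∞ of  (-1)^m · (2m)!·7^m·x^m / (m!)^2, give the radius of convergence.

The ratio of consecutive coefficients is (2m+1)·(2m+2)/(m+1)² · 7 → 28.
Thus R = 1/(28) = 1/28.

R = 1/28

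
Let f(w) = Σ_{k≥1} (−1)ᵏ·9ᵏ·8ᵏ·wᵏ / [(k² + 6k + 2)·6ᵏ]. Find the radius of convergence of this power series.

R = 1/12

Apply the ratio test: |a_{k+1}| / |a_k| = [(k² + 6k + 2)/((k+1)² + 6(k+1) + 2)] · 9·8/6, which tends to 12 as k → ∞.
Convergence for |w| · 12 < 1, i.e. |w| < 1/12. So R = 1/12.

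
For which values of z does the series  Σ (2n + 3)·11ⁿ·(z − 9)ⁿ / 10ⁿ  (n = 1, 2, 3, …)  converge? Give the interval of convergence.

Apply the ratio test: |a_{n+1}| / |a_n| = [(2(n+1) + 3)/(2n + 3)] · 11/10, which tends to 11/10 as n → ∞.
Thus R = 1/(11/10) = 10/11.
When z = 109/11, the n-th term does not approach 0; divergence by the term test.
When z = 89/11, the terms have absolute value of order n, which does not tend to 0, so the series diverges by the divergence test.

(89/11, 109/11)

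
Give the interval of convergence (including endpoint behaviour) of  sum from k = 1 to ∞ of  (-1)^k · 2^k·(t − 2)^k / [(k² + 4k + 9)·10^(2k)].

[-48, 52]

Ratio test: |a_{k+1}/a_k| = [(k² + 4k + 9)/((k+1)² + 4(k+1) + 9)] · 2/100 → 1/50 as k → ∞.
Hence the series converges for |t − 2| < 1/(1/50) = 50, so the radius of convergence is 50.
Endpoint t = 52: absolute convergence follows by limit comparison with Σ 1/k².
Endpoint t = -48: the terms are on the order of 1/k², so the series converges absolutely by comparison with the p-series (p = 2 > 1).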